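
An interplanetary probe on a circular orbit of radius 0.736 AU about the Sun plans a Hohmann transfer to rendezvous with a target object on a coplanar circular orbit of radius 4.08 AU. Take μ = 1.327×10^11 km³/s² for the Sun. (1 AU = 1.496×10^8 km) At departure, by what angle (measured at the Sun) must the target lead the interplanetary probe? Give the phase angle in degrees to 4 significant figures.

φ = 98.39°

In km: r₁ = 0.736 × 1.496×10^8 = 1.101056×10^8 km; r₂ = 4.08 × 1.496×10^8 = 6.10368×10^8 km.
Semi-major axis of the transfer orbit: a_t = (1.101056×10^8 + 6.10368×10^8)/2 = 3.602368×10^8 km.
Transfer time t = π√(a_t³/μ) = 5.8965×10^7 s.
Target angular speed ω₂ = √(μ/r₂³) = 2.4157×10^-8 rad/s.
Angle swept by the target during transfer: ω₂·t = 1.4244 rad = 81.61°.
Arrival is 180° from departure on the ellipse, so φ = 180° − 81.61° = 98.39°.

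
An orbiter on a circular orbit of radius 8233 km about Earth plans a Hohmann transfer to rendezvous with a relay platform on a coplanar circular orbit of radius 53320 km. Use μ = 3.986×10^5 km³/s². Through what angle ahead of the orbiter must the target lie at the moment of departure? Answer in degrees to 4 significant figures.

φ = 101.1°

The Hohmann ellipse has a_t = (r₁ + r₂)/2 = 30776.5 km.
Transfer time t = π√(a_t³/μ) = 26866.4 s.
Target angular speed ω₂ = √(μ/r₂³) = 5.12783×10^-5 rad/s.
Angle swept by the target during transfer: ω₂·t = 1.37766 rad = 78.93°.
The orbiter traverses 180° on the transfer ellipse, so the target must lead by 180° − 78.93° = 101.1°.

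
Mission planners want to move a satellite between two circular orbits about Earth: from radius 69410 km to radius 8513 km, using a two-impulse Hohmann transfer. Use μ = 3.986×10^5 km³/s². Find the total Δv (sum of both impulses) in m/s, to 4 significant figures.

Δv = 3567 m/s

The Hohmann ellipse has a_t = (r₁ + r₂)/2 = 38961.5 km.
Circular speed at r₁: v₁ = √(μ/r₁) = √(3.986×10^5/69410) = 2.3964 km/s.
Transfer-orbit speed at r₁ (v² = μ(2/r − 1/a)): v_a = √[μ(2/r₁ − 1/a_t)] = 1.1202 km/s.
First burn Δv₁ = |v_a − v₁| = 1.2762 km/s.
Circular speed at r₂: v₂ = √(μ/r₂) = 6.842697 km/s.
Transfer-orbit speed at r₂: v_p = √[μ(2/r₂ − 1/a_t)] = 9.133148 km/s.
Second burn Δv₂ = |v₂ − v_p| = 2.2905 km/s.
Δv = Δv₁ + Δv₂ = 1.2762 + 2.2905 = 3.567 km/s.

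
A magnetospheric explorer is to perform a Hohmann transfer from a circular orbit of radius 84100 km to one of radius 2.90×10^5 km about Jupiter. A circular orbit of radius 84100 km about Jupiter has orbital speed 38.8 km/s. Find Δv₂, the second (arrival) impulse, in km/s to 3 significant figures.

Δv₂ = 6.88 km/s

From the circular-orbit relation v² = μ/r at r = 84100 km: μ = v²r = (38.8)² × 84100 = 1.26608×10^8 km³/s².
Transfer-ellipse semi-major axis a_t = (r₁ + r₂)/2 = (84100 + 2.900×10^5)/2 = 1.8705×10^5 km.
On the circular orbit at r = 2.900×10^5 km, v_c = √(μ/r) = 20.894 km/s.
Transfer-orbit speed at the same r (vis-viva, a = a_t): v_t = √[μ(2/r − 1/a_t)] = 14.010 km/s.
Δv₂ = |v_t − v_c| = |14.010 − 20.894| = 6.884 km/s.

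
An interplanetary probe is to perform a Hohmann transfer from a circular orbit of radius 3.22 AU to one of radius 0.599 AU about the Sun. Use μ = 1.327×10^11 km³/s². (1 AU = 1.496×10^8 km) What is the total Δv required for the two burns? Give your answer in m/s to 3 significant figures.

Δv = 18800 m/s

In km: r₁ = 3.22 × 1.496×10^8 = 4.81712×10^8 km; r₂ = 0.599 × 1.496×10^8 = 8.96104×10^7 km.
Semi-major axis of the transfer orbit: a_t = (4.81712×10^8 + 8.96104×10^7)/2 = 2.856612×10^8 km.
Circular speed at r₁: v₁ = √(μ/r₁) = √(1.327×10^11/4.81712×10^8) = 16.597 km/s.
Transfer-orbit speed at r₁ (vis-viva equation): v_a = √[μ(2/r₁ − 1/a_t)] = 9.2960 km/s.
First burn Δv₁ = |v_a − v₁| = 7.301 km/s.
Circular speed at r₂: v₂ = √(μ/r₂) = 38.48 km/s.
Transfer-orbit speed at r₂: v_p = √[μ(2/r₂ − 1/a_t)] = 49.97 km/s.
Second burn Δv₂ = |v₂ − v_p| = 11.49 km/s.
Δv = Δv₁ + Δv₂ = 7.301 + 11.49 = 18.79 km/s.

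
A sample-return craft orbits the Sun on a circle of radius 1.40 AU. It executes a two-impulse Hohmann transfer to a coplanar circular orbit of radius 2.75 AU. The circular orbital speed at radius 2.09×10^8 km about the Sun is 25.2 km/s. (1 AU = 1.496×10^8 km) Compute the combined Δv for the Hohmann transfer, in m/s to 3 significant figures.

From the circular-orbit relation v² = μ/r at r = 2.09×10^8 km: μ = v²r = (25.2)² × 2.09×10^8 = 1.32723×10^11 km³/s².
In km: r₁ = 1.40 × 1.496×10^8 = 2.0944×10^8 km; r₂ = 2.75 × 1.496×10^8 = 4.114×10^8 km.
The Hohmann ellipse has a_t = (r₁ + r₂)/2 = 3.1042×10^8 km.
At r₁ the circular-orbit speed is v₁ = √(μ/r₁) = 25.1735 km/s.
Transfer-orbit speed at r₁ (vis-viva): v_p = √[μ(2/r₁ − 1/a_t)] = 28.9802 km/s.
First burn Δv₁ = |v_p − v₁| = 3.807 km/s.
Circular speed at r₂: v₂ = √(μ/r₂) = 17.9615 km/s.
Transfer-orbit speed at r₂: v_a = √[μ(2/r₂ − 1/a_t)] = 14.7535 km/s.
Second burn Δv₂ = |v₂ − v_a| = 3.208 km/s.
Δv = Δv₁ + Δv₂ = 3.807 + 3.208 = 7.015 km/s.

Δv = 7010 m/s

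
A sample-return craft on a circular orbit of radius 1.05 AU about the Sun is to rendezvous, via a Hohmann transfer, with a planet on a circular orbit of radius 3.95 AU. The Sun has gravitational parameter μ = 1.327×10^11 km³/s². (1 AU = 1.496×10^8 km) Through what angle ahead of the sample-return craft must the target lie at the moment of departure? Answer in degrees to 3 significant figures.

φ = 89.4°

In km: r₁ = 1.05 × 1.496×10^8 = 1.5708×10^8 km; r₂ = 3.95 × 1.496×10^8 = 5.9092×10^8 km.
Transfer-ellipse semi-major axis a_t = (r₁ + r₂)/2 = (1.5708×10^8 + 5.9092×10^8)/2 = 3.740×10^8 km.
The half-period of the transfer ellipse is t = π√(a_t³/μ) = 6.23766×10^7 s.
The target's mean motion on its circular orbit is ω₂ = √(μ/r₂³) = 2.53596×10^-8 rad/s.
Angle swept by the target during transfer: ω₂·t = 1.5818 rad = 90.63°.
Arrival is 180° from departure on the ellipse, so φ = 180° − 90.63° = 89.4°.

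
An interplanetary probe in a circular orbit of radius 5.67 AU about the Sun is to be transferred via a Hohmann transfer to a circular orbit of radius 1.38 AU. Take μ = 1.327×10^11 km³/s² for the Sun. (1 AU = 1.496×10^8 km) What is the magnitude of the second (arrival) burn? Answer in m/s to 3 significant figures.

Δv₂ = 6800 m/s

In km: r₁ = 5.67 × 1.496×10^8 = 8.48232×10^8 km; r₂ = 1.38 × 1.496×10^8 = 2.06448×10^8 km.
The Hohmann ellipse has a_t = (r₁ + r₂)/2 = 5.2734×10^8 km.
Circular speed at r = 2.06448×10^8 km: v_c = √(μ/r) = 25.35304 km/s.
Transfer-orbit speed at the same r (vis-viva, a = a_t): v_t = √[μ(2/r − 1/a_t)] = 32.15452 km/s.
Δv₂ = |v_t − v_c| = |32.15452 − 25.35304| = 6.801 km/s.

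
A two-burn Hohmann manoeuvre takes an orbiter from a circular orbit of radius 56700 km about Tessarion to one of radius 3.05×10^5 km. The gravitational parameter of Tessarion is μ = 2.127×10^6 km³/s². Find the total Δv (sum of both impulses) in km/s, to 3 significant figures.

Δv = 2.99 km/s

The Hohmann ellipse has a_t = (r₁ + r₂)/2 = 1.8085×10^5 km.
At r₁ the circular-orbit speed is v₁ = √(μ/r₁) = 6.125 km/s.
On the transfer ellipse at r₁, vis-viva equation gives v_p = √[μ(2/r₁ − 1/a_t)] = 7.954 km/s.
First burn Δv₁ = |v_p − v₁| = 1.829 km/s.
Circular speed at r₂: v₂ = √(μ/r₂) = 2.641 km/s.
Transfer-orbit speed at r₂: v_a = √[μ(2/r₂ − 1/a_t)] = 1.479 km/s.
Second burn Δv₂ = |v₂ − v_a| = 1.162 km/s.
Total Δv = Δv₁ + Δv₂ = 2.991 km/s.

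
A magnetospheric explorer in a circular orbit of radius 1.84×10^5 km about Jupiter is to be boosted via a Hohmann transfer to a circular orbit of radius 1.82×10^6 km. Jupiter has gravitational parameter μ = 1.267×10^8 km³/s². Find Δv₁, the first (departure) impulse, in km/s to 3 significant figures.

Δv₁ = 9.12 km/s

Transfer-ellipse semi-major axis a_t = (r₁ + r₂)/2 = (1.840×10^5 + 1.820×10^6)/2 = 1.002×10^6 km.
Circular speed at r = 1.840×10^5 km: v_c = √(μ/r) = 26.241 km/s.
Transfer-orbit speed at the same r (vis-viva, a = a_t): v_t = √[μ(2/r − 1/a_t)] = 35.366 km/s.
Δv₁ = |v_t − v_c| = |35.366 − 26.241| = 9.125 km/s.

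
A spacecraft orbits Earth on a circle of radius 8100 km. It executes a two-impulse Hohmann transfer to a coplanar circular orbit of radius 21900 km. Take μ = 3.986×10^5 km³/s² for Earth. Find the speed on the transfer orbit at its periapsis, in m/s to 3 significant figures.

v = 8480 m/s

The Hohmann ellipse has a_t = (r₁ + r₂)/2 = 15000 km.
The periapsis of the transfer ellipse is at r = 8100 km.
From the vis-viva equation, v = √[μ(2/r − 1/a_t)] = 8.476 km/s.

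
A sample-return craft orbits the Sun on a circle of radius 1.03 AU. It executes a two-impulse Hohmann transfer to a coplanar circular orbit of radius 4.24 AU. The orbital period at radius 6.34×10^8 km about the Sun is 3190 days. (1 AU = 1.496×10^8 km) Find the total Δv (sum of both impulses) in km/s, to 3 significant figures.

From Kepler's third law T² = 4π²r³/μ at r = 6.34×10^8 km, T = 3190 days = 3190 × 86400 s = 2.75616×10^8 s: μ = 4π²r³/T² = 1.32440×10^11 km³/s².
In km: r₁ = 1.03 × 1.496×10^8 = 1.54088×10^8 km; r₂ = 4.24 × 1.496×10^8 = 6.34304×10^8 km.
The Hohmann ellipse has a_t = (r₁ + r₂)/2 = 3.94196×10^8 km.
Circular speed at r₁: v₁ = √(μ/r₁) = √(1.32440×10^11/1.54088×10^8) = 29.317 km/s.
On the transfer ellipse at r₁, vis-viva gives v_p = √[μ(2/r₁ − 1/a_t)] = 37.189 km/s.
First burn Δv₁ = |v_p − v₁| = 7.872 km/s.
Circular speed at r₂: v₂ = √(μ/r₂) = 14.45 km/s.
Transfer-orbit speed at r₂: v_a = √[μ(2/r₂ − 1/a_t)] = 9.034 km/s.
Second burn Δv₂ = |v₂ − v_a| = 5.416 km/s.
Δv = Δv₁ + Δv₂ = 7.872 + 5.416 = 13.29 km/s.

Δv = 13.3 km/s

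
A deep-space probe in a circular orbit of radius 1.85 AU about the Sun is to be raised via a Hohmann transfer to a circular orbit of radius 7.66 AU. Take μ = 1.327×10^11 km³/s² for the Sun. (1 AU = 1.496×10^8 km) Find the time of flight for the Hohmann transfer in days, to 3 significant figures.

In km: r₁ = 1.85 × 1.496×10^8 = 2.7676×10^8 km; r₂ = 7.66 × 1.496×10^8 = 1.145936×10^9 km.
The Hohmann ellipse has a_t = (r₁ + r₂)/2 = 7.11348×10^8 km.
Transfer time t = π√(a_t³/μ) = π√((7.11348×10^8)³ / 1.327×10^11) = 1.636×10^8 s.
Converting: 1.636×10^8 s ÷ 86400 s/day = 1890 days.

t = 1890 days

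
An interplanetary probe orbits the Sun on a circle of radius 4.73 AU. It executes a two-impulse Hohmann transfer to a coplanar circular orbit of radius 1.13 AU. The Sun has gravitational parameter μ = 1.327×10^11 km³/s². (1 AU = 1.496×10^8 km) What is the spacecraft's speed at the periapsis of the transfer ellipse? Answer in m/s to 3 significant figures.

v = 35600 m/s

In km: r₁ = 4.73 × 1.496×10^8 = 7.07608×10^8 km; r₂ = 1.13 × 1.496×10^8 = 1.69048×10^8 km.
The Hohmann ellipse has a_t = (r₁ + r₂)/2 = 4.38328×10^8 km.
At periapsis, r = 1.69048×10^8 km.
From the vis-viva equation, v = √[μ(2/r − 1/a_t)] = 35.60 km/s.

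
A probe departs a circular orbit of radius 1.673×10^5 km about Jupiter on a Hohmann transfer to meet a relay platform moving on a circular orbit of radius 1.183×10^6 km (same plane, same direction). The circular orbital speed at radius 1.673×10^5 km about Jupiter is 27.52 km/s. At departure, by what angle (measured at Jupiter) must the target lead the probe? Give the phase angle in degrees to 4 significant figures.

From the circular-orbit relation v² = μ/r at r = 1.673×10^5 km: μ = v²r = (27.52)² × 1.673×10^5 = 1.26705×10^8 km³/s².
Transfer-ellipse semi-major axis a_t = (r₁ + r₂)/2 = (1.673×10^5 + 1.183×10^6)/2 = 6.7515×10^5 km.
Transfer time t = π√(a_t³/μ) = 1.5483×10^5 s.
The target's mean motion on its circular orbit is ω₂ = √(μ/r₂³) = 8.7482×10^-6 rad/s.
Angle swept by the target during transfer: ω₂·t = 1.3545 rad = 77.61°.
The probe traverses 180° on the transfer ellipse, so the target must lead by 180° − 77.61° = 102.4°.

φ = 102.4°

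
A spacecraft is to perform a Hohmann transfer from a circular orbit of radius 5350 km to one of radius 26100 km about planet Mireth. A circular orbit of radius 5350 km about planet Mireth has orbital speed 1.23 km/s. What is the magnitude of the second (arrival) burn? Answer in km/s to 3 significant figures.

Δv₂ = 0.232 km/s

From the circular-orbit relation v² = μ/r at r = 5350 km: μ = v²r = (1.23)² × 5350 = 8094.01 km³/s².
Transfer-ellipse semi-major axis a_t = (r₁ + r₂)/2 = (5350 + 26100)/2 = 15725 km.
Circular speed at r = 26100 km: v_c = √(μ/r) = 0.5569 km/s.
Transfer-orbit speed at the same r (vis-viva, a = a_t): v_t = √[μ(2/r − 1/a_t)] = 0.3248 km/s.
Δv₂ = |v_t − v_c| = |0.3248 − 0.5569| = 0.2321 km/s.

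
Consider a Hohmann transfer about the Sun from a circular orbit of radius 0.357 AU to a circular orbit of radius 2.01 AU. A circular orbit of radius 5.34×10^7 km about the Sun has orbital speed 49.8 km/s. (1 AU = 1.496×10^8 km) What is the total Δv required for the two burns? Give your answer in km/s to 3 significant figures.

From the circular-orbit relation v² = μ/r at r = 5.34×10^7 km: μ = v²r = (49.8)² × 5.34×10^7 = 1.32434×10^11 km³/s².
In km: r₁ = 0.357 × 1.496×10^8 = 5.34072×10^7 km; r₂ = 2.01 × 1.496×10^8 = 3.00696×10^8 km.
The Hohmann ellipse has a_t = (r₁ + r₂)/2 = 1.770516×10^8 km.
Circular speed at r₁: v₁ = √(μ/r₁) = √(1.32434×10^11/5.34072×10^7) = 49.80 km/s.
On the transfer ellipse at r₁, vis-viva gives v_p = √[μ(2/r₁ − 1/a_t)] = 64.90 km/s.
First burn Δv₁ = |v_p − v₁| = 15.10 km/s.
At r₂, v₂ = √(μ/r₂) = 20.99 km/s.
Transfer-orbit speed at r₂: v_a = √[μ(2/r₂ − 1/a_t)] = 11.53 km/s.
Second burn Δv₂ = |v₂ − v_a| = 9.460 km/s.
Δv = Δv₁ + Δv₂ = 15.10 + 9.460 = 24.56 km/s.

Δv = 24.6 km/s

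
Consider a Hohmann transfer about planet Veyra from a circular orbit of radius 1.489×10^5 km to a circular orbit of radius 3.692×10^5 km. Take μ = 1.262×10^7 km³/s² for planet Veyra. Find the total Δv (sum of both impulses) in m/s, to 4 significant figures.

Δv = 3198 m/s

Semi-major axis of the transfer orbit: a_t = (1.489×10^5 + 3.692×10^5)/2 = 2.5905×10^5 km.
Circular speed at r₁: v₁ = √(μ/r₁) = √(1.262×10^7/1.489×10^5) = 9.206 km/s.
Transfer-orbit speed at r₁ (v² = μ(2/r − 1/a)): v_p = √[μ(2/r₁ − 1/a_t)] = 10.99 km/s.
First burn Δv₁ = |v_p − v₁| = 1.784 km/s.
Circular speed at r₂: v₂ = √(μ/r₂) = 5.847 km/s.
Transfer-orbit speed at r₂: v_a = √[μ(2/r₂ − 1/a_t)] = 4.433 km/s.
Second burn Δv₂ = |v₂ − v_a| = 1.414 km/s.
Total Δv = Δv₁ + Δv₂ = 3.198 km/s.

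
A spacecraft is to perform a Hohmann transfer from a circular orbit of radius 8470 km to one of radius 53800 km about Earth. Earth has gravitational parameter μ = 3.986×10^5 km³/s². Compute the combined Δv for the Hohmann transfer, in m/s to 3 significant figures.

Semi-major axis of the transfer orbit: a_t = (8470 + 53800)/2 = 31135 km.
Circular speed at r₁: v₁ = √(μ/r₁) = √(3.986×10^5/8470) = 6.860 km/s.
Transfer-orbit speed at r₁ (v² = μ(2/r − 1/a)): v_p = √[μ(2/r₁ − 1/a_t)] = 9.018 km/s.
First burn Δv₁ = |v_p − v₁| = 2.158 km/s.
Circular speed at r₂: v₂ = √(μ/r₂) = 2.722 km/s.
Transfer-orbit speed at r₂: v_a = √[μ(2/r₂ − 1/a_t)] = 1.420 km/s.
Second burn Δv₂ = |v₂ − v_a| = 1.302 km/s.
Δv = Δv₁ + Δv₂ = 2.158 + 1.302 = 3.460 km/s.

Δv = 3460 m/s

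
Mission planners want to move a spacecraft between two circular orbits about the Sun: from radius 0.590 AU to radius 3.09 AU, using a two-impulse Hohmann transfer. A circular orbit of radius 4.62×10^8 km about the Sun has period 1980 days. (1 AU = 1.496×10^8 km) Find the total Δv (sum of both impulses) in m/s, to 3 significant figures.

From Kepler's third law T² = 4π²r³/μ at r = 4.62×10^8 km, T = 1980 days = 1980 × 86400 s = 1.71072×10^8 s: μ = 4π²r³/T² = 1.33023×10^11 km³/s².
In km: r₁ = 0.590 × 1.496×10^8 = 8.8264×10^7 km; r₂ = 3.09 × 1.496×10^8 = 4.62264×10^8 km.
Transfer-ellipse semi-major axis a_t = (r₁ + r₂)/2 = (8.8264×10^7 + 4.62264×10^8)/2 = 2.75264×10^8 km.
Circular speed at r₁: v₁ = √(μ/r₁) = √(1.33023×10^11/8.8264×10^7) = 38.8215 km/s.
Transfer-orbit speed at r₁ (v² = μ(2/r − 1/a)): v_p = √[μ(2/r₁ − 1/a_t)] = 50.3086 km/s.
First burn Δv₁ = |v_p − v₁| = 11.487 km/s.
Circular speed at r₂: v₂ = √(μ/r₂) = 16.96363 km/s.
Transfer-orbit speed at r₂: v_a = √[μ(2/r₂ − 1/a_t)] = 9.605853 km/s.
Second burn Δv₂ = |v₂ − v_a| = 7.3578 km/s.
Total Δv = Δv₁ + Δv₂ = 18.84 km/s.

Δv = 18800 m/s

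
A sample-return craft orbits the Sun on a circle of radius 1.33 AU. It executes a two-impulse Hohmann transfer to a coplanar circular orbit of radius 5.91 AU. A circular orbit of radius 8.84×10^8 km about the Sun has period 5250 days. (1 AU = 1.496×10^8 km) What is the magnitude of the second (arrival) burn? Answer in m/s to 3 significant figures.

From Kepler's third law T² = 4π²r³/μ at r = 8.84×10^8 km, T = 5250 days = 5250 × 86400 s = 4.536×10^8 s: μ = 4π²r³/T² = 1.32547×10^11 km³/s².
In km: r₁ = 1.33 × 1.496×10^8 = 1.98968×10^8 km; r₂ = 5.91 × 1.496×10^8 = 8.84136×10^8 km.
The Hohmann ellipse has a_t = (r₁ + r₂)/2 = 5.41552×10^8 km.
On the circular orbit at r = 8.84136×10^8 km, v_c = √(μ/r) = 12.244 km/s.
Transfer-orbit speed at the same r (vis-viva, a = a_t): v_t = √[μ(2/r − 1/a_t)] = 7.4216 km/s.
Δv₂ = |v_t − v_c| = |7.4216 − 12.244| = 4.822 km/s.

Δv₂ = 4820 m/s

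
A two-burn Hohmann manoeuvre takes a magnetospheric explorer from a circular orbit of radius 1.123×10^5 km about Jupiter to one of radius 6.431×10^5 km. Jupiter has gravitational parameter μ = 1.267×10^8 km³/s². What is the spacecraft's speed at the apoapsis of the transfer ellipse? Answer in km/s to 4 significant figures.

v = 7.654 km/s

The Hohmann ellipse has a_t = (r₁ + r₂)/2 = 3.777×10^5 km.
At apoapsis, r = 6.431×10^5 km.
From the vis-viva equation, v = √[μ(2/r − 1/a_t)] = 7.654 km/s.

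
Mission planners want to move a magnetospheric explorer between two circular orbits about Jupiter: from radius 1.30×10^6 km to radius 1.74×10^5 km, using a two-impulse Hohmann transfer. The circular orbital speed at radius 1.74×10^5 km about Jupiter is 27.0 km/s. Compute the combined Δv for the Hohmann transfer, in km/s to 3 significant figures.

Δv = 13.9 km/s

From the circular-orbit relation v² = μ/r at r = 1.74×10^5 km: μ = v²r = (27.0)² × 1.74×10^5 = 1.26846×10^8 km³/s².
Transfer-ellipse semi-major axis a_t = (r₁ + r₂)/2 = (1.300×10^6 + 1.740×10^5)/2 = 7.370×10^5 km.
At r₁ the circular-orbit speed is v₁ = √(μ/r₁) = 9.878 km/s.
Transfer-orbit speed at r₁ (vis-viva equation): v_a = √[μ(2/r₁ − 1/a_t)] = 4.800 km/s.
First burn Δv₁ = |v_a − v₁| = 5.078 km/s.
At r₂, v₂ = √(μ/r₂) = 27.000 km/s.
Transfer-orbit speed at r₂: v_p = √[μ(2/r₂ − 1/a_t)] = 35.859 km/s.
Second burn Δv₂ = |v₂ − v_p| = 8.859 km/s.
Δv = Δv₁ + Δv₂ = 5.078 + 8.859 = 13.94 km/s.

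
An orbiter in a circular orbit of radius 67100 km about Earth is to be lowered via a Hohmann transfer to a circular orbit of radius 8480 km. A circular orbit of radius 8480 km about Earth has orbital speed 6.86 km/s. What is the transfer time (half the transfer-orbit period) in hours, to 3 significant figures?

From the circular-orbit relation v² = μ/r at r = 8480 km: μ = v²r = (6.86)² × 8480 = 3.99065×10^5 km³/s².
Semi-major axis of the transfer orbit: a_t = (67100 + 8480)/2 = 37790 km.
Transfer time t = π√(a_t³/μ) = π√((37790)³ / 3.99065×10^5) = 36530 s.
Converting: 36530 s ÷ 3600 s/hour = 10.1 hours.

t = 10.1 hours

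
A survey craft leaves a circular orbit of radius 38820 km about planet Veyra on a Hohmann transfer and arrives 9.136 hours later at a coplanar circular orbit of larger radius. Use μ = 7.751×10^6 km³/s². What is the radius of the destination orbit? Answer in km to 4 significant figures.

Transfer time t = 9.136 hours = 32889.6 s, and t = π√(a_t³/μ).
So a_t = (μ t²/π²)^(1/3) = (7.751×10^6 × (32889.6)² / π²)^(1/3) = 94709 km.
Since a_t = (r₁ + r₂)/2, r₂ = 2a_t − r₁ = 2×94709 − 38820 = 1.50598×10^5 km.

r₂ = 1.506×10^5 km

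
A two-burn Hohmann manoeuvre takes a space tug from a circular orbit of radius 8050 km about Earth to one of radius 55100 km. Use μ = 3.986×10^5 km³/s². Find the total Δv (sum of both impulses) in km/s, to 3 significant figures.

The Hohmann ellipse has a_t = (r₁ + r₂)/2 = 31575 km.
At r₁ the circular-orbit speed is v₁ = √(μ/r₁) = 7.0367 km/s.
Transfer-orbit speed at r₁ (v² = μ(2/r − 1/a)): v_p = √[μ(2/r₁ − 1/a_t)] = 9.2955 km/s.
First burn Δv₁ = |v_p − v₁| = 2.2588 km/s.
Circular speed at r₂: v₂ = √(μ/r₂) = 2.68963 km/s.
Transfer-orbit speed at r₂: v_a = √[μ(2/r₂ − 1/a_t)] = 1.35806 km/s.
Second burn Δv₂ = |v₂ − v_a| = 1.3316 km/s.
Total Δv = Δv₁ + Δv₂ = 3.590 km/s.

Δv = 3.59 km/s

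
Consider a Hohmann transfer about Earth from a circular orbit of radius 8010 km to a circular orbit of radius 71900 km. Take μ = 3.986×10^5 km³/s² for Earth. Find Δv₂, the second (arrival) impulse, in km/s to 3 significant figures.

Δv₂ = 1.30 km/s

The Hohmann ellipse has a_t = (r₁ + r₂)/2 = 39955 km.
On the circular orbit at r = 71900 km, v_c = √(μ/r) = 2.3545 km/s.
Transfer-orbit speed at the same r (vis-viva, a = a_t): v_t = √[μ(2/r − 1/a_t)] = 1.0542 km/s.
Δv₂ = |v_t − v_c| = |1.0542 − 2.3545| = 1.300 km/s.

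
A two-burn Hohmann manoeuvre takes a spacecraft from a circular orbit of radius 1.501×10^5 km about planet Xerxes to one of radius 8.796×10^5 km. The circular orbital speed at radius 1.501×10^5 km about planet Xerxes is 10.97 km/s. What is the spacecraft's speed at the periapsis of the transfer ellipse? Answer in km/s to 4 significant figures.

From the circular-orbit relation v² = μ/r at r = 1.501×10^5 km: μ = v²r = (10.97)² × 1.501×10^5 = 1.80632×10^7 km³/s².
Transfer-ellipse semi-major axis a_t = (r₁ + r₂)/2 = (1.501×10^5 + 8.796×10^5)/2 = 5.1485×10^5 km.
The periapsis of the transfer ellipse is at r = 1.501×10^5 km.
From the vis-viva equation, v = √[μ(2/r − 1/a_t)] = 14.34 km/s.

v = 14.34 km/s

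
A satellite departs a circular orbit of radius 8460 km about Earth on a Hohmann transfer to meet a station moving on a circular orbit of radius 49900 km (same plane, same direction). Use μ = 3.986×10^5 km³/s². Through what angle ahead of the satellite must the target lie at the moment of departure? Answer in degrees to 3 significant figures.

Semi-major axis of the transfer orbit: a_t = (8460 + 49900)/2 = 29180 km.
Transfer time t = π√(a_t³/μ) = 24803 s.
The target's mean motion on its circular orbit is ω₂ = √(μ/r₂³) = 5.6639×10^-5 rad/s.
Angle swept by the target during transfer: ω₂·t = 1.4048 rad = 80.49°.
The satellite traverses 180° on the transfer ellipse, so the target must lead by 180° − 80.49° = 99.5°.

φ = 99.5°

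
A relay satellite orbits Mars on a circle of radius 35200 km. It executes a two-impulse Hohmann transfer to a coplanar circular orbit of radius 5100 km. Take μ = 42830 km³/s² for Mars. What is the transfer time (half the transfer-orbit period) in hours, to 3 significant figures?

t = 12.1 hours

Transfer-ellipse semi-major axis a_t = (r₁ + r₂)/2 = (35200 + 5100)/2 = 20150 km.
Transfer time t = π√(a_t³/μ) = π√((20150)³ / 42830) = 43420 s.
Converting: 43420 s ÷ 3600 s/hour = 12.1 hours.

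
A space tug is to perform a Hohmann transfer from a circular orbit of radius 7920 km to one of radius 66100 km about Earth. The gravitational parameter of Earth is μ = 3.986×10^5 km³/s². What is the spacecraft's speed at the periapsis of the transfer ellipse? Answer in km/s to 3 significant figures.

The Hohmann ellipse has a_t = (r₁ + r₂)/2 = 37010 km.
At periapsis, r = 7920 km.
Applying v² = μ(2/r − 1/a_t): v = 9.481 km/s.

v = 9.48 km/s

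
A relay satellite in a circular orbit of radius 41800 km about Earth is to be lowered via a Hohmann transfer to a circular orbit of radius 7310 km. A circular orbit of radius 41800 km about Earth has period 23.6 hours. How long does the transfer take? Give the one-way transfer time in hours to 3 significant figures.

From Kepler's third law T² = 4π²r³/μ at r = 41800 km, T = 23.6 hours = 23.6 × 3600 s = 84960 s: μ = 4π²r³/T² = 3.99447×10^5 km³/s².
Transfer-ellipse semi-major axis a_t = (r₁ + r₂)/2 = (41800 + 7310)/2 = 24555 km.
By Kepler's third law the transfer-orbit period is T = 2π√(a_t³/μ), so t = T/2 = 19130 s.
Converting: 19130 s ÷ 3600 s/hour = 5.31 hours.

t = 5.31 hours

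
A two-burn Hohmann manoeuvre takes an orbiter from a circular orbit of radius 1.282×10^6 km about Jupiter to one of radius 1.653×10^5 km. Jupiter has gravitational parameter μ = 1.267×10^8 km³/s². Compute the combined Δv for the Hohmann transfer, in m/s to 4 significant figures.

Semi-major axis of the transfer orbit: a_t = (1.282×10^6 + 1.653×10^5)/2 = 7.2365×10^5 km.
Circular speed at r₁: v₁ = √(μ/r₁) = √(1.267×10^8/1.282×10^6) = 9.941 km/s.
On the transfer ellipse at r₁, v² = μ(2/r − 1/a) gives v_a = √[μ(2/r₁ − 1/a_t)] = 4.751 km/s.
First burn Δv₁ = |v_a − v₁| = 5.190 km/s.
At r₂, v₂ = √(μ/r₂) = 27.6855 km/s.
Transfer-orbit speed at r₂: v_p = √[μ(2/r₂ − 1/a_t)] = 36.8495 km/s.
Second burn Δv₂ = |v₂ − v_p| = 9.164 km/s.
Δv = Δv₁ + Δv₂ = 5.190 + 9.164 = 14.35 km/s.

Δv = 14350 m/s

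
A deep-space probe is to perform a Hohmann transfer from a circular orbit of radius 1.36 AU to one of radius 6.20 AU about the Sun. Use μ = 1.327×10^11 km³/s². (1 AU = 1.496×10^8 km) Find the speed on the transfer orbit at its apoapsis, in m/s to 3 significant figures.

v = 7170 m/s

In km: r₁ = 1.36 × 1.496×10^8 = 2.03456×10^8 km; r₂ = 6.20 × 1.496×10^8 = 9.2752×10^8 km.
Semi-major axis of the transfer orbit: a_t = (2.03456×10^8 + 9.2752×10^8)/2 = 5.65488×10^8 km.
At apoapsis, r = 9.2752×10^8 km.
From the vis-viva equation, v = √[μ(2/r − 1/a_t)] = 7.175 km/s.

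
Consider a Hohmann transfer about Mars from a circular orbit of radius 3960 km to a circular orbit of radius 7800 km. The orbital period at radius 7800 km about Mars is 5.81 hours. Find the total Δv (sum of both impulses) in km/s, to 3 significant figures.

Δv = 0.919 km/s

From Kepler's third law T² = 4π²r³/μ at r = 7800 km, T = 5.81 hours = 5.81 × 3600 s = 20916 s: μ = 4π²r³/T² = 42823.9 km³/s².
Semi-major axis of the transfer orbit: a_t = (3960 + 7800)/2 = 5880 km.
At r₁ the circular-orbit speed is v₁ = √(μ/r₁) = 3.28848 km/s.
Transfer-orbit speed at r₁ (vis-viva): v_p = √[μ(2/r₁ − 1/a_t)] = 3.78751 km/s.
First burn Δv₁ = |v_p − v₁| = 0.49903 km/s.
Circular speed at r₂: v₂ = √(μ/r₂) = 2.34313 km/s.
Transfer-orbit speed at r₂: v_a = √[μ(2/r₂ − 1/a_t)] = 1.92289 km/s.
Second burn Δv₂ = |v₂ − v_a| = 0.42024 km/s.
Total Δv = Δv₁ + Δv₂ = 0.9193 km/s.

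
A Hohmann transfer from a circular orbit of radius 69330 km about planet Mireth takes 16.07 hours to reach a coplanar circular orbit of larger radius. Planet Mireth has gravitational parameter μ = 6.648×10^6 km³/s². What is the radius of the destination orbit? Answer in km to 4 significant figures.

Transfer time t = 16.07 hours = 57852 s, and t = π√(a_t³/μ).
So a_t = (μ t²/π²)^(1/3) = (6.648×10^6 × (57852)² / π²)^(1/3) = 1.3112×10^5 km.
Since a_t = (r₁ + r₂)/2, r₂ = 2a_t − r₁ = 2×1.3112×10^5 − 69330 = 1.9291×10^5 km.

r₂ = 1.929×10^5 km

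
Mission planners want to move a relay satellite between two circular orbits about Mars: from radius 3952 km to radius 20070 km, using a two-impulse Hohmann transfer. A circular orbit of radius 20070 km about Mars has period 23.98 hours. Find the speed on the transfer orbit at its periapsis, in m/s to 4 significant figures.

v = 4255 m/s

From Kepler's third law T² = 4π²r³/μ at r = 20070 km, T = 23.98 hours = 23.98 × 3600 s = 86328 s: μ = 4π²r³/T² = 42825.1 km³/s².
Transfer-ellipse semi-major axis a_t = (r₁ + r₂)/2 = (3952 + 20070)/2 = 12011 km.
At periapsis, r = 3952 km.
Applying v² = μ(2/r − 1/a_t): v = 4.255 km/s.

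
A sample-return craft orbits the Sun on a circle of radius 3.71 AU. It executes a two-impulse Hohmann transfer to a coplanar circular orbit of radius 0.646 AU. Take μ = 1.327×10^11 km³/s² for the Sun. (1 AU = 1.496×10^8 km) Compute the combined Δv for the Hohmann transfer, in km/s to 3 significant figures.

Δv = 18.3 km/s

In km: r₁ = 3.71 × 1.496×10^8 = 5.55016×10^8 km; r₂ = 0.646 × 1.496×10^8 = 9.66416×10^7 km.
Semi-major axis of the transfer orbit: a_t = (5.55016×10^8 + 9.66416×10^7)/2 = 3.258288×10^8 km.
Circular speed at r₁: v₁ = √(μ/r₁) = √(1.327×10^11/5.55016×10^8) = 15.4626 km/s.
Transfer-orbit speed at r₁ (vis-viva equation): v_a = √[μ(2/r₁ − 1/a_t)] = 8.42112 km/s.
First burn Δv₁ = |v_a − v₁| = 7.041 km/s.
Circular speed at r₂: v₂ = √(μ/r₂) = 37.056 km/s.
Transfer-orbit speed at r₂: v_p = √[μ(2/r₂ − 1/a_t)] = 48.363 km/s.
Second burn Δv₂ = |v₂ − v_p| = 11.31 km/s.
Total Δv = Δv₁ + Δv₂ = 18.35 km/s.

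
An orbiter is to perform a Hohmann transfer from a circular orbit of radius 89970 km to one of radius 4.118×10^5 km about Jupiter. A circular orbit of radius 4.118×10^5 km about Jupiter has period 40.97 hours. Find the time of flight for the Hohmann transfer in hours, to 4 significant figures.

From Kepler's third law T² = 4π²r³/μ at r = 4.118×10^5 km, T = 40.97 hours = 40.97 × 3600 s = 1.47492×10^5 s: μ = 4π²r³/T² = 1.26731×10^8 km³/s².
Transfer-ellipse semi-major axis a_t = (r₁ + r₂)/2 = (89970 + 4.118×10^5)/2 = 2.50885×10^5 km.
Half the transfer-orbit period gives t = π√(a_t³/μ) = 35069 s.
Converting: 35069 s ÷ 3600 s/hour = 9.741 hours.

t = 9.741 hours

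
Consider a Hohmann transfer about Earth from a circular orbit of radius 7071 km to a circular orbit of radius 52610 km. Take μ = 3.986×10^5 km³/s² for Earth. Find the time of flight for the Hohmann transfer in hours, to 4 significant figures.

Semi-major axis of the transfer orbit: a_t = (7071 + 52610)/2 = 29840.5 km.
Transfer time t = π√(a_t³/μ) = π√((29840.5)³ / 3.986×10^5) = 25650 s.
Converting: 25650 s ÷ 3600 s/hour = 7.125 hours.

t = 7.125 hours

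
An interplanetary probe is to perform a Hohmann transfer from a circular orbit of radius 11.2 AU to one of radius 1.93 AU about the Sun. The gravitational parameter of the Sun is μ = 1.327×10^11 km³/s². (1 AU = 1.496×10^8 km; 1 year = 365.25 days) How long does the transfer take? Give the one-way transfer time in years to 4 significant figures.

t = 8.411 years

In km: r₁ = 11.2 × 1.496×10^8 = 1.67552×10^9 km; r₂ = 1.93 × 1.496×10^8 = 2.88728×10^8 km.
The Hohmann ellipse has a_t = (r₁ + r₂)/2 = 9.82124×10^8 km.
Half the transfer-orbit period gives t = π√(a_t³/μ) = 2.6544×10^8 s.
Converting: 2.6544×10^8 s ÷ 3.15576×10^7 s/year (365.25 × 86400) = 8.411 years.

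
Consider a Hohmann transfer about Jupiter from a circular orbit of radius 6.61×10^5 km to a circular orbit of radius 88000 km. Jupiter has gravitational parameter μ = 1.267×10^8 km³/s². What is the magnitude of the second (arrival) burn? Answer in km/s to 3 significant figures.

Δv₂ = 12.5 km/s

Transfer-ellipse semi-major axis a_t = (r₁ + r₂)/2 = (6.610×10^5 + 88000)/2 = 3.745×10^5 km.
On the circular orbit at r = 88000 km, v_c = √(μ/r) = 37.94 km/s.
Transfer-orbit speed at the same r (vis-viva, a = a_t): v_t = √[μ(2/r − 1/a_t)] = 50.41 km/s.
Δv₂ = |v_t − v_c| = |50.41 − 37.94| = 12.47 km/s.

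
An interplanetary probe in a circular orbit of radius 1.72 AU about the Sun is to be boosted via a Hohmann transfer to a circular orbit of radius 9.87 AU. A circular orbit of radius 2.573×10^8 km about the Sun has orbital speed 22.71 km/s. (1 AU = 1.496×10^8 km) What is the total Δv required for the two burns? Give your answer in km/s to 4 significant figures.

Δv = 11.24 km/s

From the circular-orbit relation v² = μ/r at r = 2.573×10^8 km: μ = v²r = (22.71)² × 2.573×10^8 = 1.32701×10^11 km³/s².
In km: r₁ = 1.72 × 1.496×10^8 = 2.57312×10^8 km; r₂ = 9.87 × 1.496×10^8 = 1.476552×10^9 km.
Semi-major axis of the transfer orbit: a_t = (2.57312×10^8 + 1.476552×10^9)/2 = 8.66932×10^8 km.
At r₁ the circular-orbit speed is v₁ = √(μ/r₁) = 22.709 km/s.
On the transfer ellipse at r₁, vis-viva gives v_p = √[μ(2/r₁ − 1/a_t)] = 29.637 km/s.
First burn Δv₁ = |v_p − v₁| = 6.928 km/s.
At r₂, v₂ = √(μ/r₂) = 9.480 km/s.
Transfer-orbit speed at r₂: v_a = √[μ(2/r₂ − 1/a_t)] = 5.165 km/s.
Second burn Δv₂ = |v₂ − v_a| = 4.315 km/s.
Δv = Δv₁ + Δv₂ = 6.928 + 4.315 = 11.24 km/s.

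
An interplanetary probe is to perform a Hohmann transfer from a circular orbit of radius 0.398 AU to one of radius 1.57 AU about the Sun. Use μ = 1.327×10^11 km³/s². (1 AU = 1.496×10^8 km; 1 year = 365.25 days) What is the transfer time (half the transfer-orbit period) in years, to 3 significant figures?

t = 0.488 years

In km: r₁ = 0.398 × 1.496×10^8 = 5.95408×10^7 km; r₂ = 1.57 × 1.496×10^8 = 2.34872×10^8 km.
Semi-major axis of the transfer orbit: a_t = (5.95408×10^7 + 2.34872×10^8)/2 = 1.472064×10^8 km.
Transfer time t = π√(a_t³/μ) = π√((1.472064×10^8)³ / 1.327×10^11) = 1.540×10^7 s.
Converting: 1.540×10^7 s ÷ 3.15576×10^7 s/year (365.25 × 86400) = 0.488 years.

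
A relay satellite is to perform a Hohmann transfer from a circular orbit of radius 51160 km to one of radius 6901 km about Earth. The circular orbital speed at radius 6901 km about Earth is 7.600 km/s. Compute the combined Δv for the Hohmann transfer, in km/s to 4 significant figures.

Δv = 3.919 km/s

From the circular-orbit relation v² = μ/r at r = 6901 km: μ = v²r = (7.600)² × 6901 = 3.98602×10^5 km³/s².
Transfer-ellipse semi-major axis a_t = (r₁ + r₂)/2 = (51160 + 6901)/2 = 29030.5 km.
At r₁ the circular-orbit speed is v₁ = √(μ/r₁) = 2.791 km/s.
Transfer-orbit speed at r₁ (vis-viva): v_a = √[μ(2/r₁ − 1/a_t)] = 1.361 km/s.
First burn Δv₁ = |v_a − v₁| = 1.430 km/s.
At r₂, v₂ = √(μ/r₂) = 7.6000 km/s.
Transfer-orbit speed at r₂: v_p = √[μ(2/r₂ − 1/a_t)] = 10.089 km/s.
Second burn Δv₂ = |v₂ − v_p| = 2.489 km/s.
Δv = Δv₁ + Δv₂ = 1.430 + 2.489 = 3.919 km/s.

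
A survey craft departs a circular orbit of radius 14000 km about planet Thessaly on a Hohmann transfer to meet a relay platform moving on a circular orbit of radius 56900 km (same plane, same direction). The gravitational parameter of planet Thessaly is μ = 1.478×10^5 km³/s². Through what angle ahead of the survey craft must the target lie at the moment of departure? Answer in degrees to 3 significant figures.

φ = 91.5°

Semi-major axis of the transfer orbit: a_t = (14000 + 56900)/2 = 35450 km.
The half-period of the transfer ellipse is t = π√(a_t³/μ) = 54540 s.
Target angular speed ω₂ = √(μ/r₂³) = 2.832×10^-5 rad/s.
Angle swept by the target during transfer: ω₂·t = 1.545 rad = 88.52°.
The survey craft traverses 180° on the transfer ellipse, so the target must lead by 180° − 88.52° = 91.5°.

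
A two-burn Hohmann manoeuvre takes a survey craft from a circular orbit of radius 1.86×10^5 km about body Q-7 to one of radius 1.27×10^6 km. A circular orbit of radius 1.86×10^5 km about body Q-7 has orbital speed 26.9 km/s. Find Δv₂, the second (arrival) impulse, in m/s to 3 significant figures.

From the circular-orbit relation v² = μ/r at r = 1.86×10^5 km: μ = v²r = (26.9)² × 1.86×10^5 = 1.34591×10^8 km³/s².
The Hohmann ellipse has a_t = (r₁ + r₂)/2 = 7.280×10^5 km.
Circular speed at r = 1.270×10^6 km: v_c = √(μ/r) = 10.2945 km/s.
Transfer-orbit speed at the same r (vis-viva, a = a_t): v_t = √[μ(2/r − 1/a_t)] = 5.20353 km/s.
Δv₂ = |v_t − v_c| = |5.20353 − 10.2945| = 5.091 km/s.

Δv₂ = 5090 m/s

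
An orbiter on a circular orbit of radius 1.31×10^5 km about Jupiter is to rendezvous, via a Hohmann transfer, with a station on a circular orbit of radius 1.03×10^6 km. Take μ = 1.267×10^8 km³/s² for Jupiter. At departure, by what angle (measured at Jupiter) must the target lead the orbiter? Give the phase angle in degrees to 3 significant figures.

Semi-major axis of the transfer orbit: a_t = (1.310×10^5 + 1.030×10^6)/2 = 5.805×10^5 km.
Transfer time t = π√(a_t³/μ) = 1.2344×10^5 s.
The target's mean motion on its circular orbit is ω₂ = √(μ/r₂³) = 1.0768×10^-5 rad/s.
Angle swept by the target during transfer: ω₂·t = 1.3292 rad = 76.16°.
The orbiter traverses 180° on the transfer ellipse, so the target must lead by 180° − 76.16° = 104°.

φ = 104°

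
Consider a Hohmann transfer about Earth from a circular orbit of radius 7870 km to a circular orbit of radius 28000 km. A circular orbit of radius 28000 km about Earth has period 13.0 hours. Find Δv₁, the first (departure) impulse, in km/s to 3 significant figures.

Δv₁ = 1.77 km/s

From Kepler's third law T² = 4π²r³/μ at r = 28000 km, T = 13.0 hours = 13.0 × 3600 s = 46800 s: μ = 4π²r³/T² = 3.95678×10^5 km³/s².
The Hohmann ellipse has a_t = (r₁ + r₂)/2 = 17935 km.
Circular speed at r = 7870 km: v_c = √(μ/r) = 7.091 km/s.
Transfer-orbit speed at the same r (vis-viva, a = a_t): v_t = √[μ(2/r − 1/a_t)] = 8.860 km/s.
Δv₁ = |v_t − v_c| = |8.860 − 7.091| = 1.769 km/s.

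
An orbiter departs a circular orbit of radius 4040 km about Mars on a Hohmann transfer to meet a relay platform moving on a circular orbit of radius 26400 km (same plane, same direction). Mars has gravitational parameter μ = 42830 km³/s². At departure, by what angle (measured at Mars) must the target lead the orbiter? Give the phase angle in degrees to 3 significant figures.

Semi-major axis of the transfer orbit: a_t = (4040 + 26400)/2 = 15220 km.
Transfer time t = π√(a_t³/μ) = 28503 s.
The target's mean motion on its circular orbit is ω₂ = √(μ/r₂³) = 4.8247×10^-5 rad/s.
Angle swept by the target during transfer: ω₂·t = 1.3752 rad = 78.79°.
Arrival is 180° from departure on the ellipse, so φ = 180° − 78.79° = 101°.

φ = 101°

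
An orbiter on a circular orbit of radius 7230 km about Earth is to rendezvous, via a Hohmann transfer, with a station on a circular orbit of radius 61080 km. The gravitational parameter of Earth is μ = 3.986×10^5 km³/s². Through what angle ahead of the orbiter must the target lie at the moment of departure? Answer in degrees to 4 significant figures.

Transfer-ellipse semi-major axis a_t = (r₁ + r₂)/2 = (7230 + 61080)/2 = 34155 km.
Transfer time t = π√(a_t³/μ) = 31410 s.
Target angular speed ω₂ = √(μ/r₂³) = 4.1823×10^-5 rad/s.
Angle swept by the target during transfer: ω₂·t = 1.3137 rad = 75.27°.
The orbiter traverses 180° on the transfer ellipse, so the target must lead by 180° − 75.27° = 104.7°.

φ = 104.7°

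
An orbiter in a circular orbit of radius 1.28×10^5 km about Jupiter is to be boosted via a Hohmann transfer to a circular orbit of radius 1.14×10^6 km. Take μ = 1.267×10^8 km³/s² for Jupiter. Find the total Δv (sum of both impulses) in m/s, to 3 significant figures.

The Hohmann ellipse has a_t = (r₁ + r₂)/2 = 6.340×10^5 km.
At r₁ the circular-orbit speed is v₁ = √(μ/r₁) = 31.462 km/s.
Transfer-orbit speed at r₁ (v² = μ(2/r − 1/a)): v_p = √[μ(2/r₁ − 1/a_t)] = 42.188 km/s.
First burn Δv₁ = |v_p − v₁| = 10.726 km/s.
At r₂, v₂ = √(μ/r₂) = 10.5423 km/s.
Transfer-orbit speed at r₂: v_a = √[μ(2/r₂ − 1/a_t)] = 4.73692 km/s.
Second burn Δv₂ = |v₂ − v_a| = 5.8054 km/s.
Total Δv = Δv₁ + Δv₂ = 16.53 km/s.

Δv = 16500 m/s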